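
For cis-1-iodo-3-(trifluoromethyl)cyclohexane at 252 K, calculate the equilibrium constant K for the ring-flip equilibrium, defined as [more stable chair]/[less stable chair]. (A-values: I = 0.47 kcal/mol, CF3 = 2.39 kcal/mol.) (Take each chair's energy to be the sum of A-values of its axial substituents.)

K ≈ 302

C1 and C3 have the same parity, so for the cis isomer the two substituents are e,e in one chair and a,a in the other.
Chair I (iodo axial, trifluoromethyl axial): E = 2.86 kcal/mol; chair II (iodo equatorial, trifluoromethyl equatorial): E = 0.00 kcal/mol.
ΔG = 2.86 kcal/mol between the two chairs.
K = exp(ΔG/RT) with R = 1.987×10⁻³ kcal mol⁻¹ K⁻¹ and T = 252 K gives K ≈ 302.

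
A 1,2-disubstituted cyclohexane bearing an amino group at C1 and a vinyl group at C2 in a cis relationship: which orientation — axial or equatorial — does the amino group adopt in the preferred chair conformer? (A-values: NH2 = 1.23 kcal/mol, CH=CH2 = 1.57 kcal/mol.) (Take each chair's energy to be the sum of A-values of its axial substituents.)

C1 and C2 have opposite parity, so for the cis isomer the two substituents are one axial and one equatorial in each chair.
Chair I (amino axial, vinyl equatorial): E = 1.23 kcal/mol.
Chair II (amino equatorial, vinyl axial): E = 1.57 kcal/mol.
Chair I is the more stable (lower-energy) conformer, and in that chair the amino group is axial.

axial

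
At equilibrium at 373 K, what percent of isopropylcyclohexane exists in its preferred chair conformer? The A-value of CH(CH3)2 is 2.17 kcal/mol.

One chair has the isopropyl group axial (E = 2.17 kcal/mol) and the other has it equatorial (E = 0).
ΔG = 2.17 kcal/mol between the two chairs.
K = exp(ΔG/RT) with R = 1.987×10⁻³ kcal mol⁻¹ K⁻¹ and T = 373 K gives K ≈ 18.7.
Fraction in the lower-energy chair = K/(K+1) = 94.9%.

94.9%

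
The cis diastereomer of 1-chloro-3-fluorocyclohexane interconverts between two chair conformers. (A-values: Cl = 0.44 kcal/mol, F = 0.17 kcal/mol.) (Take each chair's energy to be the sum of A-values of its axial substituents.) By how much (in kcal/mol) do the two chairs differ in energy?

0.61 kcal/mol

C1 and C3 have the same parity, so for the cis isomer the two substituents are e,e in one chair and a,a in the other.
Chair I (chloro axial, fluoro axial): E = 0.61 kcal/mol.
Chair II (chloro equatorial, fluoro equatorial): E = 0.00 kcal/mol.
ΔE = 0.61 − 0.00 = 0.61 kcal/mol; chair II is more stable.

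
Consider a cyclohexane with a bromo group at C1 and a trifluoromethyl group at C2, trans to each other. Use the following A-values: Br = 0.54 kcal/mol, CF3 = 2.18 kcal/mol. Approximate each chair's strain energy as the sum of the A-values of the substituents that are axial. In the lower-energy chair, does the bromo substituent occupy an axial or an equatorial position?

C1 and C2 have opposite parity, so for the trans isomer the two substituents are e,e in one chair and a,a in the other.
Chair I (bromo axial, trifluoromethyl axial): E = 2.72 kcal/mol.
Chair II (bromo equatorial, trifluoromethyl equatorial): E = 0.00 kcal/mol.
Chair II is the more stable (lower-energy) conformer, and in that chair the bromo group is equatorial.

equatorial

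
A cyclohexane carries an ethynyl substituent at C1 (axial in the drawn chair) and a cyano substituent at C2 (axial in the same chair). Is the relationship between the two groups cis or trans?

trans

C1 and C2 have opposite parity, so their axial bonds point in opposite directions.
With opposite-parity carbons, two substituents on the same face are one axial and one equatorial; opposite faces give both axial or both equatorial.
Here the groups are axial/axial → opposite face → trans.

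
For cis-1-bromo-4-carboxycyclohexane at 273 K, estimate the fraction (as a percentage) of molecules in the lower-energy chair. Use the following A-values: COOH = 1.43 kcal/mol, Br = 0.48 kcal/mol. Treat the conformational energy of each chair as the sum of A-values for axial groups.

85.2%

C1 and C4 have opposite parity, so for the cis isomer the two substituents are one axial and one equatorial in each chair.
Chair I (carboxyl axial, bromo equatorial): E = 1.43 kcal/mol; chair II (carboxyl equatorial, bromo axial): E = 0.48 kcal/mol.
ΔG = 0.95 kcal/mol between the two chairs.
K = exp(ΔG/RT) with R = 1.987×10⁻³ kcal mol⁻¹ K⁻¹ and T = 273 K gives K ≈ 5.76.
Fraction in the lower-energy chair = K/(K+1) = 85.2%.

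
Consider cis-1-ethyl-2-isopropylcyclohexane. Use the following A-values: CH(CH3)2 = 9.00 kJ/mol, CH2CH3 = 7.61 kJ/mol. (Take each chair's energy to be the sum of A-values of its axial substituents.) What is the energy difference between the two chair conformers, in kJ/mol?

C1 and C2 have opposite parity, so for the cis isomer the two substituents are one axial and one equatorial in each chair.
Chair I (isopropyl axial, ethyl equatorial): E = 9.00 kJ/mol.
Chair II (isopropyl equatorial, ethyl axial): E = 7.61 kJ/mol.
ΔE = 9.00 − 7.61 = 1.39 kJ/mol; chair II is more stable.

1.39 kJ/mol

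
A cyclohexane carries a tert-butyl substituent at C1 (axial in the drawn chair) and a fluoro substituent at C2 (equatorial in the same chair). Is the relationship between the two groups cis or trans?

C1 and C2 have opposite parity, so their axial bonds point in opposite directions.
With opposite-parity carbons, two substituents on the same face are one axial and one equatorial; opposite faces give both axial or both equatorial.
Here the groups are axial/equatorial → same face → cis.

cis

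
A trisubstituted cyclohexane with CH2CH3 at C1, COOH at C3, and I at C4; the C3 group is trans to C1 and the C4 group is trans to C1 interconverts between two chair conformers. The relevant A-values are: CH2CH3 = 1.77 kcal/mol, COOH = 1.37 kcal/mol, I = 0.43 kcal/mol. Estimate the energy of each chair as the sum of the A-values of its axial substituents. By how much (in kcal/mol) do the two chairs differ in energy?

Chair I (ethyl axial, carboxyl equatorial, iodo axial): E = 2.20 kcal/mol.
Chair II (ethyl equatorial, carboxyl axial, iodo equatorial): E = 1.37 kcal/mol.
ΔE = 2.20 − 1.37 = 0.83 kcal/mol; chair II is more stable.

0.83 kcal/mol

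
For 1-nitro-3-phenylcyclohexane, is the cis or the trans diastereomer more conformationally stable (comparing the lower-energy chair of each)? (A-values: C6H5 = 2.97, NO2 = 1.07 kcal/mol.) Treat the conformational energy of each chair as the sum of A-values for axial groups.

cis

At 1,3 positions (parity same): cis → (e,e or a,a); trans → (a,e or e,a).
Best chair for cis: E = 0.00 kcal/mol; best chair for trans: E = 1.07 kcal/mol.
The cis isomer is lower by 1.07 kcal/mol.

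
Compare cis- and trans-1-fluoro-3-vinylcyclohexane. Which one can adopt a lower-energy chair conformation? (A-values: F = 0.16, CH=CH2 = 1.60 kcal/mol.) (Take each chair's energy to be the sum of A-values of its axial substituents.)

At 1,3 positions (parity same): cis → (e,e or a,a); trans → (a,e or e,a).
Best chair for cis: E = 0.00 kcal/mol; best chair for trans: E = 0.16 kcal/mol.
The cis isomer is lower by 0.16 kcal/mol.

cis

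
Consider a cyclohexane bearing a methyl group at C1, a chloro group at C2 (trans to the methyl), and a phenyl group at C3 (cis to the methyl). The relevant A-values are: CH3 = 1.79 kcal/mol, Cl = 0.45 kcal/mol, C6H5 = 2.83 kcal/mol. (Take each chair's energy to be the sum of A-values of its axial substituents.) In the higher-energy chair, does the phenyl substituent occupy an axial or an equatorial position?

Chair I (methyl axial, chloro axial, phenyl axial): E = 5.07 kcal/mol.
Chair II (methyl equatorial, chloro equatorial, phenyl equatorial): E = 0.00 kcal/mol.
Chair I is the less stable (higher-energy) conformer, and in that chair the phenyl group is axial.

axial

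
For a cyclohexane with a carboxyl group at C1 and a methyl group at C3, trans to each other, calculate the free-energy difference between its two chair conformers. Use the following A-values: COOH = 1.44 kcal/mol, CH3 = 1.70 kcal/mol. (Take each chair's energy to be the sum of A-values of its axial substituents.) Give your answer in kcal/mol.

C1 and C3 have the same parity, so for the trans isomer the two substituents are one axial and one equatorial in each chair.
Chair I (carboxyl axial, methyl equatorial): E = 1.44 kcal/mol.
Chair II (carboxyl equatorial, methyl axial): E = 1.70 kcal/mol.
ΔE = 1.70 − 1.44 = 0.26 kcal/mol; chair I is more stable.

0.26 kcal/mol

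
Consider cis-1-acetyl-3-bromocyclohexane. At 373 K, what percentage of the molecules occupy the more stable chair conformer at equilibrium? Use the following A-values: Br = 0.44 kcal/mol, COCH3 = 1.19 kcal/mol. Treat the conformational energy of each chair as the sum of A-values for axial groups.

90.0%

C1 and C3 have the same parity, so for the cis isomer the two substituents are e,e in one chair and a,a in the other.
Chair I (bromo axial, acetyl axial): E = 1.63 kcal/mol; chair II (bromo equatorial, acetyl equatorial): E = 0.00 kcal/mol.
ΔG = 1.63 kcal/mol between the two chairs.
K = exp(ΔG/RT) with R = 1.987×10⁻³ kcal mol⁻¹ K⁻¹ and T = 373 K gives K ≈ 9.02.
Fraction in the lower-energy chair = K/(K+1) = 90.0%.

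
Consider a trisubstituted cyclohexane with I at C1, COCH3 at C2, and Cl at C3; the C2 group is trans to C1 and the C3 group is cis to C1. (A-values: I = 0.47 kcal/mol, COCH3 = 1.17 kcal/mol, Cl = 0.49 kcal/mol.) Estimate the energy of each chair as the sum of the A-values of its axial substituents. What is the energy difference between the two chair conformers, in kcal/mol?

Chair I (iodo axial, acetyl axial, chloro axial): E = 2.13 kcal/mol.
Chair II (iodo equatorial, acetyl equatorial, chloro equatorial): E = 0.00 kcal/mol.
ΔE = 2.13 − 0.00 = 2.13 kcal/mol; chair II is more stable.

2.13 kcal/mol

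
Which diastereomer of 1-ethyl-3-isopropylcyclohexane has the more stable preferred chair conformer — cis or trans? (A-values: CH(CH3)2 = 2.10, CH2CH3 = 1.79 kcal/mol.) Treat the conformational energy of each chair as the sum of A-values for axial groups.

cis

At 1,3 positions (parity same): cis → (e,e or a,a); trans → (a,e or e,a).
Best chair for cis: E = 0.00 kcal/mol; best chair for trans: E = 1.79 kcal/mol.
The cis isomer is lower by 1.79 kcal/mol.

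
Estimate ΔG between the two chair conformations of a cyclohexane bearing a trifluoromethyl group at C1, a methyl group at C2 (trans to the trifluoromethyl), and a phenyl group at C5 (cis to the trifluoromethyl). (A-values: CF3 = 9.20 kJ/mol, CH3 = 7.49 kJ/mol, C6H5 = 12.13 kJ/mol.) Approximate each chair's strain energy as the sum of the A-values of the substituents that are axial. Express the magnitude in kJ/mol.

28.82 kJ/mol

Chair I (trifluoromethyl axial, methyl axial, phenyl axial): E = 28.82 kJ/mol.
Chair II (trifluoromethyl equatorial, methyl equatorial, phenyl equatorial): E = 0.00 kJ/mol.
ΔE = 28.82 − 0.00 = 28.82 kJ/mol; chair II is more stable.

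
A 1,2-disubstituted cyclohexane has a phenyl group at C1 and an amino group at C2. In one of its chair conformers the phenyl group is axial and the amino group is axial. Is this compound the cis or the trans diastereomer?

C1 and C2 have opposite parity, so their axial bonds point in opposite directions.
With opposite-parity carbons, two substituents on the same face are one axial and one equatorial; opposite faces give both axial or both equatorial.
Here the groups are axial/axial → opposite face → trans.

trans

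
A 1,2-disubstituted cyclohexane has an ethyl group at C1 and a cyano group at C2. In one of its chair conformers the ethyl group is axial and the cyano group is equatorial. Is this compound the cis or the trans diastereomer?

cis

C1 and C2 have opposite parity, so their axial bonds point in opposite directions.
With opposite-parity carbons, two substituents on the same face are one axial and one equatorial; opposite faces give both axial or both equatorial.
Here the groups are axial/equatorial → same face → cis.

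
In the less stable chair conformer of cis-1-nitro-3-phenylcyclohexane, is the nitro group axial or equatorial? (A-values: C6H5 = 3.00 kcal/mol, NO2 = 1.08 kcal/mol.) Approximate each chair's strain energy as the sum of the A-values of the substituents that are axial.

axial

C1 and C3 have the same parity, so for the cis isomer the two substituents are e,e in one chair and a,a in the other.
Chair I (phenyl axial, nitro axial): E = 4.08 kcal/mol.
Chair II (phenyl equatorial, nitro equatorial): E = 0.00 kcal/mol.
Chair I is the less stable (higher-energy) conformer, and in that chair the nitro group is axial.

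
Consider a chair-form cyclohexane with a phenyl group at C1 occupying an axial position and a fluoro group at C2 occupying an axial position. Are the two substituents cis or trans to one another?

trans

C1 and C2 have opposite parity, so their axial bonds point in opposite directions.
With opposite-parity carbons, two substituents on the same face are one axial and one equatorial; opposite faces give both axial or both equatorial.
Here the groups are axial/axial → opposite face → trans.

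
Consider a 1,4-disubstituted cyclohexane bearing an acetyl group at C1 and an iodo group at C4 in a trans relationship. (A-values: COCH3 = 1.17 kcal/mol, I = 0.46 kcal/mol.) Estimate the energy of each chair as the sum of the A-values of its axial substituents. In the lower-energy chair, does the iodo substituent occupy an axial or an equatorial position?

equatorial

C1 and C4 have opposite parity, so for the trans isomer the two substituents are e,e in one chair and a,a in the other.
Chair I (acetyl axial, iodo axial): E = 1.63 kcal/mol.
Chair II (acetyl equatorial, iodo equatorial): E = 0.00 kcal/mol.
Chair II is the more stable (lower-energy) conformer, and in that chair the iodo group is equatorial.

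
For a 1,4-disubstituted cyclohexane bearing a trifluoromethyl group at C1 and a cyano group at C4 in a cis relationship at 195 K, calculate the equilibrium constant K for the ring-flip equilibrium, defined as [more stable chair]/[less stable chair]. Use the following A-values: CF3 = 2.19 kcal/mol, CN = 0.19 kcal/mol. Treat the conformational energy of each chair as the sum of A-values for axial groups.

C1 and C4 have opposite parity, so for the cis isomer the two substituents are one axial and one equatorial in each chair.
Chair I (trifluoromethyl axial, cyano equatorial): E = 2.19 kcal/mol; chair II (trifluoromethyl equatorial, cyano axial): E = 0.19 kcal/mol.
ΔG = 2.00 kcal/mol between the two chairs.
K = exp(ΔG/RT) with R = 1.987×10⁻³ kcal mol⁻¹ K⁻¹ and T = 195 K gives K ≈ 174.

K ≈ 174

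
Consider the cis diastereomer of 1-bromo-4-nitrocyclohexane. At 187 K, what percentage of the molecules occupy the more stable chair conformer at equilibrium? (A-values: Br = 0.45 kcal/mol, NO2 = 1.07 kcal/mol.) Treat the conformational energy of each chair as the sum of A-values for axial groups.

84.1%

C1 and C4 have opposite parity, so for the cis isomer the two substituents are one axial and one equatorial in each chair.
Chair I (bromo axial, nitro equatorial): E = 0.45 kcal/mol; chair II (bromo equatorial, nitro axial): E = 1.07 kcal/mol.
ΔG = 0.62 kcal/mol between the two chairs.
K = exp(ΔG/RT) with R = 1.987×10⁻³ kcal mol⁻¹ K⁻¹ and T = 187 K gives K ≈ 5.3.
Fraction in the lower-energy chair = K/(K+1) = 84.1%.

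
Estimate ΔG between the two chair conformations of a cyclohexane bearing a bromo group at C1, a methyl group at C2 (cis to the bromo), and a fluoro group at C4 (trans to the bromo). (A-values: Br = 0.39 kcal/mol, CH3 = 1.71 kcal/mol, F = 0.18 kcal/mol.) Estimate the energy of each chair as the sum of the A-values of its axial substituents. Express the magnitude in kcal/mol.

1.14 kcal/mol

Chair I (bromo axial, methyl equatorial, fluoro axial): E = 0.57 kcal/mol.
Chair II (bromo equatorial, methyl axial, fluoro equatorial): E = 1.71 kcal/mol.
ΔE = 1.71 − 0.57 = 1.14 kcal/mol; chair I is more stable.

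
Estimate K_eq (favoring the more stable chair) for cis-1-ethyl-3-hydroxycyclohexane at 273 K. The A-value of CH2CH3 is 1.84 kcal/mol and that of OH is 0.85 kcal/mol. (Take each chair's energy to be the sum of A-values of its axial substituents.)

C1 and C3 have the same parity, so for the cis isomer the two substituents are e,e in one chair and a,a in the other.
Chair I (ethyl axial, hydroxyl axial): E = 2.69 kcal/mol; chair II (ethyl equatorial, hydroxyl equatorial): E = 0.00 kcal/mol.
ΔG = 2.69 kcal/mol between the two chairs.
K = exp(ΔG/RT) with R = 1.987×10⁻³ kcal mol⁻¹ K⁻¹ and T = 273 K gives K ≈ 142.

K ≈ 142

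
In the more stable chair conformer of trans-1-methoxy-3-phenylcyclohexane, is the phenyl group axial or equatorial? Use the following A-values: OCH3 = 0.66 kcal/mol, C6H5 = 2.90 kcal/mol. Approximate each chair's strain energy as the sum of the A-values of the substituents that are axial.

C1 and C3 have the same parity, so for the trans isomer the two substituents are one axial and one equatorial in each chair.
Chair I (methoxy axial, phenyl equatorial): E = 0.66 kcal/mol.
Chair II (methoxy equatorial, phenyl axial): E = 2.90 kcal/mol.
Chair I is the more stable (lower-energy) conformer, and in that chair the phenyl group is equatorial.

equatorial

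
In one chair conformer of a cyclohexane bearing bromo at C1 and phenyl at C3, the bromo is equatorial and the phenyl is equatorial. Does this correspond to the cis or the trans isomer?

cis

C1 and C3 have the same parity, so their axial bonds point in the same direction.
With same-parity carbons, two substituents on the same face are both axial or both equatorial; opposite faces give one of each.
Here the groups are equatorial/equatorial → same face → cis.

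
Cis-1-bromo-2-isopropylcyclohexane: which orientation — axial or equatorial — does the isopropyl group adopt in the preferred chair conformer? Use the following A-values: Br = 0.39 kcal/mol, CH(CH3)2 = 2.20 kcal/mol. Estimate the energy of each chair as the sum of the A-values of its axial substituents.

C1 and C2 have opposite parity, so for the cis isomer the two substituents are one axial and one equatorial in each chair.
Chair I (bromo axial, isopropyl equatorial): E = 0.39 kcal/mol.
Chair II (bromo equatorial, isopropyl axial): E = 2.20 kcal/mol.
Chair I is the more stable (lower-energy) conformer, and in that chair the isopropyl group is equatorial.

equatorial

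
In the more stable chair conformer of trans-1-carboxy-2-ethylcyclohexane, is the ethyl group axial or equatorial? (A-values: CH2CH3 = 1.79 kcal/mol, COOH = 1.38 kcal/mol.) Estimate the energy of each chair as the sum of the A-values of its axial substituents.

equatorial

C1 and C2 have opposite parity, so for the trans isomer the two substituents are e,e in one chair and a,a in the other.
Chair I (ethyl axial, carboxyl axial): E = 3.17 kcal/mol.
Chair II (ethyl equatorial, carboxyl equatorial): E = 0.00 kcal/mol.
Chair II is the more stable (lower-energy) conformer, and in that chair the ethyl group is equatorial.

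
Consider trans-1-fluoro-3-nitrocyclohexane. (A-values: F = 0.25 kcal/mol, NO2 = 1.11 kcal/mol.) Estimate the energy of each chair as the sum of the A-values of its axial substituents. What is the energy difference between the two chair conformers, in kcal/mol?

C1 and C3 have the same parity, so for the trans isomer the two substituents are one axial and one equatorial in each chair.
Chair I (fluoro axial, nitro equatorial): E = 0.25 kcal/mol.
Chair II (fluoro equatorial, nitro axial): E = 1.11 kcal/mol.
ΔE = 1.11 − 0.25 = 0.86 kcal/mol; chair I is more stable.

0.86 kcal/mol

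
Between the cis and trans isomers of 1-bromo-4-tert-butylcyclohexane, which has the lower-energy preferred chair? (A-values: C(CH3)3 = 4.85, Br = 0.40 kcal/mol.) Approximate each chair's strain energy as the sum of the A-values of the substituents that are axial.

At 1,4 positions (parity opposite): cis → (a,e or e,a); trans → (e,e or a,a).
Best chair for cis: E = 0.40 kcal/mol; best chair for trans: E = 0.00 kcal/mol.
The trans isomer is lower by 0.40 kcal/mol.

trans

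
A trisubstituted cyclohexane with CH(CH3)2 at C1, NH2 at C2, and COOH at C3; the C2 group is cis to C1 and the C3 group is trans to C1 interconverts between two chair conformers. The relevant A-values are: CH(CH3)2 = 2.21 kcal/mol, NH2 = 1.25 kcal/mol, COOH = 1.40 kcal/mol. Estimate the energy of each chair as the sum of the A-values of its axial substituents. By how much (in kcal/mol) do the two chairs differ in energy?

0.44 kcal/mol

Chair I (isopropyl axial, amino equatorial, carboxyl equatorial): E = 2.21 kcal/mol.
Chair II (isopropyl equatorial, amino axial, carboxyl axial): E = 2.65 kcal/mol.
ΔE = 2.65 − 2.21 = 0.44 kcal/mol; chair I is more stable.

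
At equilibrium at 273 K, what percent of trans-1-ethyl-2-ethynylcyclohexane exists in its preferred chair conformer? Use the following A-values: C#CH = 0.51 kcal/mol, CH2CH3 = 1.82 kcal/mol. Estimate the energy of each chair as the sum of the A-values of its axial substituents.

C1 and C2 have opposite parity, so for the trans isomer the two substituents are e,e in one chair and a,a in the other.
Chair I (ethynyl axial, ethyl axial): E = 2.33 kcal/mol; chair II (ethynyl equatorial, ethyl equatorial): E = 0.00 kcal/mol.
ΔG = 2.33 kcal/mol between the two chairs.
K = exp(ΔG/RT) with R = 1.987×10⁻³ kcal mol⁻¹ K⁻¹ and T = 273 K gives K ≈ 73.4.
Fraction in the lower-energy chair = K/(K+1) = 98.7%.

98.7%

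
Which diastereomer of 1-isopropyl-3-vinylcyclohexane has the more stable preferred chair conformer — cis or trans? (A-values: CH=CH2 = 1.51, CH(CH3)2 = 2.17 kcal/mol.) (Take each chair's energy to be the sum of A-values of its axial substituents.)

At 1,3 positions (parity same): cis → (e,e or a,a); trans → (a,e or e,a).
Best chair for cis: E = 0.00 kcal/mol; best chair for trans: E = 1.51 kcal/mol.
The cis isomer is lower by 1.51 kcal/mol.

cis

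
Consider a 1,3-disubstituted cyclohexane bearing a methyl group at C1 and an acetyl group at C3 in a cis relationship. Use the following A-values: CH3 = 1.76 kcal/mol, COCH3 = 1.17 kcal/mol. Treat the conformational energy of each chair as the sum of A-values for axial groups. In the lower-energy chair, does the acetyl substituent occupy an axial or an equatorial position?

equatorial

C1 and C3 have the same parity, so for the cis isomer the two substituents are e,e in one chair and a,a in the other.
Chair I (methyl axial, acetyl axial): E = 2.93 kcal/mol.
Chair II (methyl equatorial, acetyl equatorial): E = 0.00 kcal/mol.
Chair II is the more stable (lower-energy) conformer, and in that chair the acetyl group is equatorial.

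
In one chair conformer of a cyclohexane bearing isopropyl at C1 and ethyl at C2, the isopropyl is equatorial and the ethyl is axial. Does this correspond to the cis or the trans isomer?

C1 and C2 have opposite parity, so their axial bonds point in opposite directions.
With opposite-parity carbons, two substituents on the same face are one axial and one equatorial; opposite faces give both axial or both equatorial.
Here the groups are equatorial/axial → same face → cis.

cis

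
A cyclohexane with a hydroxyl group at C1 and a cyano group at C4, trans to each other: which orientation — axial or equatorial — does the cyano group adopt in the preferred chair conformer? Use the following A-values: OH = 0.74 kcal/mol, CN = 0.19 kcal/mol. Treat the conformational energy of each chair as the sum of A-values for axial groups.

C1 and C4 have opposite parity, so for the trans isomer the two substituents are e,e in one chair and a,a in the other.
Chair I (hydroxyl axial, cyano axial): E = 0.93 kcal/mol.
Chair II (hydroxyl equatorial, cyano equatorial): E = 0.00 kcal/mol.
Chair II is the more stable (lower-energy) conformer, and in that chair the cyano group is equatorial.

equatorial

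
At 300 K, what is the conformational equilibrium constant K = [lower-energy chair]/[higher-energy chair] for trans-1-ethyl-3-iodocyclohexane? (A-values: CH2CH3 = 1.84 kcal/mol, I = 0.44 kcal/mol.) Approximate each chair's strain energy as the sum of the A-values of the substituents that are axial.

C1 and C3 have the same parity, so for the trans isomer the two substituents are one axial and one equatorial in each chair.
Chair I (ethyl axial, iodo equatorial): E = 1.84 kcal/mol; chair II (ethyl equatorial, iodo axial): E = 0.44 kcal/mol.
ΔG = 1.40 kcal/mol between the two chairs.
K = exp(ΔG/RT) with R = 1.987×10⁻³ kcal mol⁻¹ K⁻¹ and T = 300 K gives K ≈ 10.5.

K ≈ 10.5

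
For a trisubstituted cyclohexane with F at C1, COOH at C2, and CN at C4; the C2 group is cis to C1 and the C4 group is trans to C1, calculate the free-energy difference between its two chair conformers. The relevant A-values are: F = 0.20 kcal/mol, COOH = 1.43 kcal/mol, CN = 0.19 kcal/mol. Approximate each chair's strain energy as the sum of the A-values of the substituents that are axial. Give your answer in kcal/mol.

Chair I (fluoro axial, carboxyl equatorial, cyano axial): E = 0.39 kcal/mol.
Chair II (fluoro equatorial, carboxyl axial, cyano equatorial): E = 1.43 kcal/mol.
ΔE = 1.43 − 0.39 = 1.04 kcal/mol; chair I is more stable.

1.04 kcal/mol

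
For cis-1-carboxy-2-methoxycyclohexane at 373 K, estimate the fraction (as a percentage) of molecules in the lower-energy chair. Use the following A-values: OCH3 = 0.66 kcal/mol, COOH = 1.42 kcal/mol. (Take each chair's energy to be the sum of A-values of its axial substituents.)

C1 and C2 have opposite parity, so for the cis isomer the two substituents are one axial and one equatorial in each chair.
Chair I (methoxy axial, carboxyl equatorial): E = 0.66 kcal/mol; chair II (methoxy equatorial, carboxyl axial): E = 1.42 kcal/mol.
ΔG = 0.76 kcal/mol between the two chairs.
K = exp(ΔG/RT) with R = 1.987×10⁻³ kcal mol⁻¹ K⁻¹ and T = 373 K gives K ≈ 2.79.
Fraction in the lower-energy chair = K/(K+1) = 73.6%.

73.6%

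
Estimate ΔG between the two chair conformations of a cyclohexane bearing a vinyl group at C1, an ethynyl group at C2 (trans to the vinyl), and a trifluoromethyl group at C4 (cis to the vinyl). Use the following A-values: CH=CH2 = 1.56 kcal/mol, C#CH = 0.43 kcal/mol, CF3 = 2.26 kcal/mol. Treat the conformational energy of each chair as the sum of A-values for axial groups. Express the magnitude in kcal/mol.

0.27 kcal/mol

Chair I (vinyl axial, ethynyl axial, trifluoromethyl equatorial): E = 1.99 kcal/mol.
Chair II (vinyl equatorial, ethynyl equatorial, trifluoromethyl axial): E = 2.26 kcal/mol.
ΔE = 2.26 − 1.99 = 0.27 kcal/mol; chair I is more stable.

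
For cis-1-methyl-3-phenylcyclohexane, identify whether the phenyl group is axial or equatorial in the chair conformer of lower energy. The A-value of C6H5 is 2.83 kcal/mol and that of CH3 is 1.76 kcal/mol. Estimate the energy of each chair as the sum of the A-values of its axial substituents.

equatorial

C1 and C3 have the same parity, so for the cis isomer the two substituents are e,e in one chair and a,a in the other.
Chair I (phenyl axial, methyl axial): E = 4.59 kcal/mol.
Chair II (phenyl equatorial, methyl equatorial): E = 0.00 kcal/mol.
Chair II is the more stable (lower-energy) conformer, and in that chair the phenyl group is equatorial.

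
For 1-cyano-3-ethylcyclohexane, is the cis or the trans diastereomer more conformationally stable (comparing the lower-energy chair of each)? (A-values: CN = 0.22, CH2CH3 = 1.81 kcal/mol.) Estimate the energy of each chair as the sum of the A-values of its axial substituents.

At 1,3 positions (parity same): cis → (e,e or a,a); trans → (a,e or e,a).
Best chair for cis: E = 0.00 kcal/mol; best chair for trans: E = 0.22 kcal/mol.
The cis isomer is lower by 0.22 kcal/mol.

cis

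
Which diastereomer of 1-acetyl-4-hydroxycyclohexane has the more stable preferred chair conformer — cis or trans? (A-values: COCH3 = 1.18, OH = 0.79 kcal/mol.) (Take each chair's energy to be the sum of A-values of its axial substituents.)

At 1,4 positions (parity opposite): cis → (a,e or e,a); trans → (e,e or a,a).
Best chair for cis: E = 0.79 kcal/mol; best chair for trans: E = 0.00 kcal/mol.
The trans isomer is lower by 0.79 kcal/mol.

trans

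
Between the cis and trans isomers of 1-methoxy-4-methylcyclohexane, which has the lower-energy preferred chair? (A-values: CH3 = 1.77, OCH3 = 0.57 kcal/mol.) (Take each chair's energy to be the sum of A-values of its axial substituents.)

trans

At 1,4 positions (parity opposite): cis → (a,e or e,a); trans → (e,e or a,a).
Best chair for cis: E = 0.57 kcal/mol; best chair for trans: E = 0.00 kcal/mol.
The trans isomer is lower by 0.57 kcal/mol.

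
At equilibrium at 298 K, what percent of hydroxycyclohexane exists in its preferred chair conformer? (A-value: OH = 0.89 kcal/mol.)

81.8%

One chair has the hydroxyl group axial (E = 0.89 kcal/mol) and the other has it equatorial (E = 0).
ΔG = 0.89 kcal/mol between the two chairs.
K = exp(ΔG/RT) with R = 1.987×10⁻³ kcal mol⁻¹ K⁻¹ and T = 298 K gives K ≈ 4.5.
Fraction in the lower-energy chair = K/(K+1) = 81.8%.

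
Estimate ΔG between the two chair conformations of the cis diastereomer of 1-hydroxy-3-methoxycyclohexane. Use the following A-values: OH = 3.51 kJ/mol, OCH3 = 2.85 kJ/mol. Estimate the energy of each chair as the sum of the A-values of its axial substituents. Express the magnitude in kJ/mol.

6.36 kJ/mol

C1 and C3 have the same parity, so for the cis isomer the two substituents are e,e in one chair and a,a in the other.
Chair I (hydroxyl axial, methoxy axial): E = 6.36 kJ/mol.
Chair II (hydroxyl equatorial, methoxy equatorial): E = 0.00 kJ/mol.
ΔE = 6.36 − 0.00 = 6.36 kJ/mol; chair II is more stable.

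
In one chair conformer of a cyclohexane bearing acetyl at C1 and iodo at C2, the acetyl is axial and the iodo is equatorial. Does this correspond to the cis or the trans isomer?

cis

C1 and C2 have opposite parity, so their axial bonds point in opposite directions.
With opposite-parity carbons, two substituents on the same face are one axial and one equatorial; opposite faces give both axial or both equatorial.
Here the groups are axial/equatorial → same face → cis.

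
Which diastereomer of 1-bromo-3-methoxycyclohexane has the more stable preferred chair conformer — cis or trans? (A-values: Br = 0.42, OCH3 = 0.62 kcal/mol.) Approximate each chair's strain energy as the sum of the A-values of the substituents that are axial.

At 1,3 positions (parity same): cis → (e,e or a,a); trans → (a,e or e,a).
Best chair for cis: E = 0.00 kcal/mol; best chair for trans: E = 0.42 kcal/mol.
The cis isomer is lower by 0.42 kcal/mol.

cis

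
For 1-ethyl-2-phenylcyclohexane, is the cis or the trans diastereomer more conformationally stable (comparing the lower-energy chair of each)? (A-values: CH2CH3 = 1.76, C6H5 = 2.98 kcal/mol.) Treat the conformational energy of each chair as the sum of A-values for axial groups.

trans

At 1,2 positions (parity opposite): cis → (a,e or e,a); trans → (e,e or a,a).
Best chair for cis: E = 1.76 kcal/mol; best chair for trans: E = 0.00 kcal/mol.
The trans isomer is lower by 1.76 kcal/mol.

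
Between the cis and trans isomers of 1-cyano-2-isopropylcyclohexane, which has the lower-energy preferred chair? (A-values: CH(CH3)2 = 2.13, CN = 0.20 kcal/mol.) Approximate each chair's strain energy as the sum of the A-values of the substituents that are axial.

At 1,2 positions (parity opposite): cis → (a,e or e,a); trans → (e,e or a,a).
Best chair for cis: E = 0.20 kcal/mol; best chair for trans: E = 0.00 kcal/mol.
The trans isomer is lower by 0.20 kcal/mol.

trans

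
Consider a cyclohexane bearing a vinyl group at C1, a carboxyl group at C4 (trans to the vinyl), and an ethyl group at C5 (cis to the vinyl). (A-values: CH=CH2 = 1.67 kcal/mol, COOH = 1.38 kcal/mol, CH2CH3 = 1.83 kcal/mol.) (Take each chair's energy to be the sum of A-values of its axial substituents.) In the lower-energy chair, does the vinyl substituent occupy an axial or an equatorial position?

Chair I (vinyl axial, carboxyl axial, ethyl axial): E = 4.88 kcal/mol.
Chair II (vinyl equatorial, carboxyl equatorial, ethyl equatorial): E = 0.00 kcal/mol.
Chair II is the more stable (lower-energy) conformer, and in that chair the vinyl group is equatorial.

equatorial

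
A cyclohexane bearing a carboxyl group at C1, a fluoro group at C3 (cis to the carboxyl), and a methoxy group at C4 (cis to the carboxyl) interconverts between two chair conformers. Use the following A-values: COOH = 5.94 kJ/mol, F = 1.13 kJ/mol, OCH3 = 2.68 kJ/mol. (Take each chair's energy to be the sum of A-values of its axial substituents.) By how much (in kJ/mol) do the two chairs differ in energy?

4.39 kJ/mol

Chair I (carboxyl axial, fluoro axial, methoxy equatorial): E = 7.07 kJ/mol.
Chair II (carboxyl equatorial, fluoro equatorial, methoxy axial): E = 2.68 kJ/mol.
ΔE = 7.07 − 2.68 = 4.39 kJ/mol; chair II is more stable.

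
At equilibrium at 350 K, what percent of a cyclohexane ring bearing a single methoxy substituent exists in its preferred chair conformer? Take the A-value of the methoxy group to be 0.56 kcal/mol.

One chair has the methoxy group axial (E = 0.56 kcal/mol) and the other has it equatorial (E = 0).
ΔG = 0.56 kcal/mol between the two chairs.
K = exp(ΔG/RT) with R = 1.987×10⁻³ kcal mol⁻¹ K⁻¹ and T = 350 K gives K ≈ 2.24.
Fraction in the lower-energy chair = K/(K+1) = 69.1%.

69.1%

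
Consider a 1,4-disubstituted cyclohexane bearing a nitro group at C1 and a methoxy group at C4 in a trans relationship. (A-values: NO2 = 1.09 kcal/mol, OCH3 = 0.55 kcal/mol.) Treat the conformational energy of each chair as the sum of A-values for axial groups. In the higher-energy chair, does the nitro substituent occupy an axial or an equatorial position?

C1 and C4 have opposite parity, so for the trans isomer the two substituents are e,e in one chair and a,a in the other.
Chair I (nitro axial, methoxy axial): E = 1.64 kcal/mol.
Chair II (nitro equatorial, methoxy equatorial): E = 0.00 kcal/mol.
Chair I is the less stable (higher-energy) conformer, and in that chair the nitro group is axial.

axial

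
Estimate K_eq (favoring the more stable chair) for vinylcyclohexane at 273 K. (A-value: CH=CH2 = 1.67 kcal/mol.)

One chair has the vinyl group axial (E = 1.67 kcal/mol) and the other has it equatorial (E = 0).
ΔG = 1.67 kcal/mol between the two chairs.
K = exp(ΔG/RT) with R = 1.987×10⁻³ kcal mol⁻¹ K⁻¹ and T = 273 K gives K ≈ 21.7.

K ≈ 21.7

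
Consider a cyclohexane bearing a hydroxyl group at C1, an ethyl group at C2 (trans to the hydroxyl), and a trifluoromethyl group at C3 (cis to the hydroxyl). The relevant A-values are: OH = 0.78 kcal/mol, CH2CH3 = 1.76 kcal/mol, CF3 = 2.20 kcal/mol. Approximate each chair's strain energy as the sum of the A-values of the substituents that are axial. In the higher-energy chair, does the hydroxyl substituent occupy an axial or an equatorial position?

Chair I (hydroxyl axial, ethyl axial, trifluoromethyl axial): E = 4.74 kcal/mol.
Chair II (hydroxyl equatorial, ethyl equatorial, trifluoromethyl equatorial): E = 0.00 kcal/mol.
Chair I is the less stable (higher-energy) conformer, and in that chair the hydroxyl group is axial.

axial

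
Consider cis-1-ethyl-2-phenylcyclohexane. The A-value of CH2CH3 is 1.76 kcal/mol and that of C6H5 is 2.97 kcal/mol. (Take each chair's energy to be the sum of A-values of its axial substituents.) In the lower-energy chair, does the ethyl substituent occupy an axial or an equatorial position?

axial

C1 and C2 have opposite parity, so for the cis isomer the two substituents are one axial and one equatorial in each chair.
Chair I (ethyl axial, phenyl equatorial): E = 1.76 kcal/mol.
Chair II (ethyl equatorial, phenyl axial): E = 2.97 kcal/mol.
Chair I is the more stable (lower-energy) conformer, and in that chair the ethyl group is axial.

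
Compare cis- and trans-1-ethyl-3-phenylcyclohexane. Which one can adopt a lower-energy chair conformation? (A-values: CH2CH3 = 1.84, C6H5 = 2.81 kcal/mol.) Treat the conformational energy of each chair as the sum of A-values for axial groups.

cis

At 1,3 positions (parity same): cis → (e,e or a,a); trans → (a,e or e,a).
Best chair for cis: E = 0.00 kcal/mol; best chair for trans: E = 1.84 kcal/mol.
The cis isomer is lower by 1.84 kcal/mol.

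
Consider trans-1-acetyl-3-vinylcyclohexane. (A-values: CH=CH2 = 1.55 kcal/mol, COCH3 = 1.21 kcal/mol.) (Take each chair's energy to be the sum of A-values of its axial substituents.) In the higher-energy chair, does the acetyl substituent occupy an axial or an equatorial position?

C1 and C3 have the same parity, so for the trans isomer the two substituents are one axial and one equatorial in each chair.
Chair I (vinyl axial, acetyl equatorial): E = 1.55 kcal/mol.
Chair II (vinyl equatorial, acetyl axial): E = 1.21 kcal/mol.
Chair I is the less stable (higher-energy) conformer, and in that chair the acetyl group is equatorial.

equatorial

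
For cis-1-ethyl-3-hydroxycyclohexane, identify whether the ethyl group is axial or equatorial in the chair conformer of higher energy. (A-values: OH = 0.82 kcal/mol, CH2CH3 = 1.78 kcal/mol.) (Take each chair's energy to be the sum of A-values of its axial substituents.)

C1 and C3 have the same parity, so for the cis isomer the two substituents are e,e in one chair and a,a in the other.
Chair I (hydroxyl axial, ethyl axial): E = 2.60 kcal/mol.
Chair II (hydroxyl equatorial, ethyl equatorial): E = 0.00 kcal/mol.
Chair I is the less stable (higher-energy) conformer, and in that chair the ethyl group is axial.

axial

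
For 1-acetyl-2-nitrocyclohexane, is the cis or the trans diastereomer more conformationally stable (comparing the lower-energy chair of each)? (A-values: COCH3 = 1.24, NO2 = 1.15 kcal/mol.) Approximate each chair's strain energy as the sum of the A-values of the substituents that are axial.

trans

At 1,2 positions (parity opposite): cis → (a,e or e,a); trans → (e,e or a,a).
Best chair for cis: E = 1.15 kcal/mol; best chair for trans: E = 0.00 kcal/mol.
The trans isomer is lower by 1.15 kcal/mol.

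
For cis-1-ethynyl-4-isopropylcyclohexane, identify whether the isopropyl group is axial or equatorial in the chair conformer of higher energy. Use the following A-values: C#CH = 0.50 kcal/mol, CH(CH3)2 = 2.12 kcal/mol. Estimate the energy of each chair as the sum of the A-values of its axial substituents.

axial

C1 and C4 have opposite parity, so for the cis isomer the two substituents are one axial and one equatorial in each chair.
Chair I (ethynyl axial, isopropyl equatorial): E = 0.50 kcal/mol.
Chair II (ethynyl equatorial, isopropyl axial): E = 2.12 kcal/mol.
Chair II is the less stable (higher-energy) conformer, and in that chair the isopropyl group is axial.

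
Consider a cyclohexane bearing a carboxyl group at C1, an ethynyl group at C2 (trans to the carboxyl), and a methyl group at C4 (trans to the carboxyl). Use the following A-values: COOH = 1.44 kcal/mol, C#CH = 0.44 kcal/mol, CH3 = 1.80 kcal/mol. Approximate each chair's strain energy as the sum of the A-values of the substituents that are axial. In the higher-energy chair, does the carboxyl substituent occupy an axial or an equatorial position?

axial

Chair I (carboxyl axial, ethynyl axial, methyl axial): E = 3.68 kcal/mol.
Chair II (carboxyl equatorial, ethynyl equatorial, methyl equatorial): E = 0.00 kcal/mol.
Chair I is the less stable (higher-energy) conformer, and in that chair the carboxyl group is axial.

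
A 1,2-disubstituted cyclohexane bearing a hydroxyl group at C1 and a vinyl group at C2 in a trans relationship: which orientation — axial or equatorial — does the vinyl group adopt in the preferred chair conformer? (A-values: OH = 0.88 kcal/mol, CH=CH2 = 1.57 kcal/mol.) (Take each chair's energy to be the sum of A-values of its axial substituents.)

C1 and C2 have opposite parity, so for the trans isomer the two substituents are e,e in one chair and a,a in the other.
Chair I (hydroxyl axial, vinyl axial): E = 2.45 kcal/mol.
Chair II (hydroxyl equatorial, vinyl equatorial): E = 0.00 kcal/mol.
Chair II is the more stable (lower-energy) conformer, and in that chair the vinyl group is equatorial.

equatorial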